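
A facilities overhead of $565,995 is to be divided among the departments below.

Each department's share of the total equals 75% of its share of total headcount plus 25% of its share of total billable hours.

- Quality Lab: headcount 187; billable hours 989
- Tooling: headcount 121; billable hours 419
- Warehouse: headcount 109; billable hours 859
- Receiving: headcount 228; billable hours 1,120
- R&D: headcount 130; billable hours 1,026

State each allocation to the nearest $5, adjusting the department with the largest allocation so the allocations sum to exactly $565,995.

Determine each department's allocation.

Totals — headcount 775, billable hours 4,413.
Blended shares (75% headcount + 25% billable hours): Quality Lab 0.2370; Tooling 0.1408; Warehouse 0.1541; Receiving 0.2841; R&D 0.1839.
Raw shares: Quality Lab 134,138.20; Tooling 79,711.03; Warehouse 87,246.38; Receiving 160,795.82; R&D 104,103.56.
Rounded to nearest $5: Quality Lab $134,140; Tooling $79,710; Warehouse $87,245; Receiving $160,795; R&D $104,105. Sum = $565,995.
Rounded total matches; no reconciliation needed.

Quality Lab: $134,140; Tooling: $79,710; Warehouse: $87,245; Receiving: $160,795; R&D: $104,105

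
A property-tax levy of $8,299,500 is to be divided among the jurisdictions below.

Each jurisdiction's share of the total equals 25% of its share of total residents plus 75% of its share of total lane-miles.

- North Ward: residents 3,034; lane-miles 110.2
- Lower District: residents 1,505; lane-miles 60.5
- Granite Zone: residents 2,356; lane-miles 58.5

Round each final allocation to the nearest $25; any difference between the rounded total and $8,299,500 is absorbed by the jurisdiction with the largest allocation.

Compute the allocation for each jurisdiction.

North Ward: $3,905,825 | Lower District: $2,095,950 | Granite Zone: $2,297,725

Totals — residents 6,895, lane-miles 229.2.
Combined weights (25% residents + 75% lane-miles): North Ward 0.4706; Lower District 0.2525; Granite Zone 0.2769.
Pro-rata amounts: North Ward 3,905,822.27; Lower District 2,095,953.51; Granite Zone 2,297,724.23.
At nearest $25: North Ward $3,905,825; Lower District $2,095,950; Granite Zone $2,297,725. Sum = $8,299,500.
Rounded total matches; no reconciliation needed.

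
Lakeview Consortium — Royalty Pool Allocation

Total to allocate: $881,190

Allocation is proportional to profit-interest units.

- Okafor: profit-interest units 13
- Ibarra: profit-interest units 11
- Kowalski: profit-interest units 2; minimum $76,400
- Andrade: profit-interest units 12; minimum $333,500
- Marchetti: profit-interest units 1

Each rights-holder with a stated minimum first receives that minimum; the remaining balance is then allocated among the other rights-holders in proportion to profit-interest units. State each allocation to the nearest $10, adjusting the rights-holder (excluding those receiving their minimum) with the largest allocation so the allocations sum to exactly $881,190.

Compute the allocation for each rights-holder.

Guaranteed amounts: Kowalski $76,400; Andrade $333,500. Remaining pool $471,290.
Remaining pool split over remaining profit-interest units 25: Okafor 245,070.80 → $245,070; Ibarra 207,367.60 → $207,370; Marchetti 18,851.60 → $18,850.

Okafor: $245,070 · Ibarra: $207,370 · Kowalski: $76,400 · Andrade: $333,500 · Marchetti: $18,850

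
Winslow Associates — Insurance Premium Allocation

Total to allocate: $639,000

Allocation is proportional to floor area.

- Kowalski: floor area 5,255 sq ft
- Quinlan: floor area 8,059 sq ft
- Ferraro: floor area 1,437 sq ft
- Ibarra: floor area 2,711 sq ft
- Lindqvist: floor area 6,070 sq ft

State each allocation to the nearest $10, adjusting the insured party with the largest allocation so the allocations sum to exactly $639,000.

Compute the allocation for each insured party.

Floor area total: 23,532.
Pro-rata amounts: Kowalski 5,255/23,532 × $639,000 = 142,696.97; Quinlan 8,059/23,532 × $639,000 = 218,838.22; Ferraro 1,437/23,532 × $639,000 = 39,021.04; Ibarra 2,711/23,532 × $639,000 = 73,615.88; Lindqvist 6,070/23,532 × $639,000 = 164,827.89.
At nearest $10: Kowalski $142,700; Quinlan $218,840; Ferraro $39,020; Ibarra $73,620; Lindqvist $164,830. Sum = $639,010.
Difference $639,000 − $639,010 = −$10 applied to largest allocation (Quinlan): Quinlan becomes $218,830.

Kowalski: $142,700 · Quinlan: $218,830 · Ferraro: $39,020 · Ibarra: $73,620 · Lindqvist: $164,830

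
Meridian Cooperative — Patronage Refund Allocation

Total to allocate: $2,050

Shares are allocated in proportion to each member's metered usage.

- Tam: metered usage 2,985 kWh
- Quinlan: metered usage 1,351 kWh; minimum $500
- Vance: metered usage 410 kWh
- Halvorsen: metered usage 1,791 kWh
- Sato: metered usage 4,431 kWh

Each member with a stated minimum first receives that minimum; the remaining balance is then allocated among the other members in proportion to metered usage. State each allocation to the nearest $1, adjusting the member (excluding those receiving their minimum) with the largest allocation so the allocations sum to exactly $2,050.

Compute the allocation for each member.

Minimums first: Quinlan $500. Remaining pool $1,550.
Remaining pool split over remaining metered usage 9,617: Tam 481.10 → $481; Vance 66.08 → $66; Halvorsen 288.66 → $289; Sato 714.16 → $714.

Tam: $481; Quinlan: $500; Vance: $66; Halvorsen: $289; Sato: $714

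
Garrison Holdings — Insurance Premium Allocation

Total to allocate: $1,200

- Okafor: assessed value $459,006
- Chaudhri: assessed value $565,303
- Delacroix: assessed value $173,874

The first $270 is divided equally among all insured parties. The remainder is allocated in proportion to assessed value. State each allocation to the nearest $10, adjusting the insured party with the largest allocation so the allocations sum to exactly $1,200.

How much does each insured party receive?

Equal tier: $270 ÷ 3 = $90 apiece.
Remainder $930 by assessed value (total 1,198,183): Okafor 356.27 → $360; Chaudhri 438.77 → $440; Delacroix 134.96 → $130.
Totals: Okafor $90 + $360 = $450; Chaudhri $90 + $440 = $530; Delacroix $90 + $130 = $220.

Okafor: $450; Chaudhri: $530; Delacroix: $220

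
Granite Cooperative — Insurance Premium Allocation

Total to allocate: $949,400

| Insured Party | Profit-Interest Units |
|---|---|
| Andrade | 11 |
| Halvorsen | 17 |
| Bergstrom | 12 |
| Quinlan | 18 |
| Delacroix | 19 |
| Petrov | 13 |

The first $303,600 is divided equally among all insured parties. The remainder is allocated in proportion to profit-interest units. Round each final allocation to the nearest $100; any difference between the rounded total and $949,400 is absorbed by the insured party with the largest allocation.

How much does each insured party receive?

Andrade: $129,500; Halvorsen: $172,600; Bergstrom: $136,700; Quinlan: $179,800; Delacroix: $186,900; Petrov: $143,900

First tranche $303,600 split equally: $50,600 each.
Remainder $645,800 by profit-interest units (total 90): Andrade 78,931.11 → $78,900; Halvorsen 121,984.44 → $122,000; Bergstrom 86,106.67 → $86,100; Quinlan 129,160.00 → $129,200; Delacroix 136,335.56 → $136,300; Petrov 93,282.22 → $93,300.
Totals: Andrade $50,600 + $78,900 = $129,500; Halvorsen $50,600 + $122,000 = $172,600; Bergstrom $50,600 + $86,100 = $136,700; Quinlan $50,600 + $129,200 = $179,800; Delacroix $50,600 + $136,300 = $186,900; Petrov $50,600 + $93,300 = $143,900.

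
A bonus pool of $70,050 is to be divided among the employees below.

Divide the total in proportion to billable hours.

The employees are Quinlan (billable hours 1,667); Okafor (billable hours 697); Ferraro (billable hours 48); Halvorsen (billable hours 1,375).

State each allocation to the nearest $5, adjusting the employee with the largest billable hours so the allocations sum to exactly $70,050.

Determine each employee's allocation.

Quinlan: $30,830; Okafor: $12,895; Ferraro: $890; Halvorsen: $25,435

Total billable hours = 1,667 + 697 + 48 + 1,375 = 3,787.
Unrounded shares: Quinlan 30,835.32; Okafor 12,892.75; Ferraro 887.88; Halvorsen 25,434.05.
At nearest $5: Quinlan $30,835; Okafor $12,895; Ferraro $890; Halvorsen $25,435. Sum = $70,055.
Difference $70,050 − $70,055 = −$5 applied to largest billable hours (Quinlan): Quinlan becomes $30,830.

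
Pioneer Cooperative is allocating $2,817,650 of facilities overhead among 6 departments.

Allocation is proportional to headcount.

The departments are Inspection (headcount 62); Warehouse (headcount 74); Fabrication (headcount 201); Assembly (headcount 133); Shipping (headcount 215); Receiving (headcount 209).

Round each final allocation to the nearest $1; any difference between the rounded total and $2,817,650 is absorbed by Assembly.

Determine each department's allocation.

Combined headcount = 894.
Unrounded shares: Inspection 62/894 × $2,817,650 = 195,407.49; Warehouse 74/894 × $2,817,650 = 233,228.30; Fabrication 201/894 × $2,817,650 = 633,498.49; Assembly 133/894 × $2,817,650 = 419,180.59; Shipping 215/894 × $2,817,650 = 677,622.76; Receiving 209/894 × $2,817,650 = 658,712.36.
Rounded to nearest $1: Inspection $195,407; Warehouse $233,228; Fabrication $633,498; Assembly $419,181; Shipping $677,623; Receiving $658,712. Sum = $2,817,649.
Difference $2,817,650 − $2,817,649 = +$1 applied to Assembly: Assembly becomes $419,182.

Inspection: $195,407 | Warehouse: $233,228 | Fabrication: $633,498 | Assembly: $419,182 | Shipping: $677,623 | Receiving: $658,712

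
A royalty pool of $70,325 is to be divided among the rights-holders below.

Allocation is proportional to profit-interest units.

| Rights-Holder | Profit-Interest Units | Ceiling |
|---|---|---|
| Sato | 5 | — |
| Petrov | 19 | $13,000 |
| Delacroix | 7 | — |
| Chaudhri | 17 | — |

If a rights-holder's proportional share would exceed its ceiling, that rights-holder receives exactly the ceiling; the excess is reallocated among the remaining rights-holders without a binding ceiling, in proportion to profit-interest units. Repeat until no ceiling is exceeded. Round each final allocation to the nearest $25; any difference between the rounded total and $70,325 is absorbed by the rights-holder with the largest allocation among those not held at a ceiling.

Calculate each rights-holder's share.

Sato: $9,875; Petrov: $13,000; Delacroix: $13,825; Chaudhri: $33,625

Combined profit-interest units = 48.
Unconstrained shares: Sato 7,325.52; Petrov 27,836.98; Delacroix 10,255.73; Chaudhri 24,906.77.
Capped: Petrov ($13,000); balance $57,325 reallocated over remaining profit-interest units 29.
Shares after redistribution: Sato 9,883.62 → $9,875; Delacroix 13,837.07 → $13,825; Chaudhri 33,604.31 → $33,600.
Rounding difference +$25 applied to Chaudhri → $33,625.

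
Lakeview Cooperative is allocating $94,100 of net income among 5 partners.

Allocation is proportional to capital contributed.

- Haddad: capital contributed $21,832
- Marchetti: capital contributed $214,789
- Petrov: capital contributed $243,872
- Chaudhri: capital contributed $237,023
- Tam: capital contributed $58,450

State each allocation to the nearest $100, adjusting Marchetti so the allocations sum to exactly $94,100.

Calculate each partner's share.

Haddad: $2,600 · Marchetti: $26,100 · Petrov: $29,600 · Chaudhri: $28,700 · Tam: $7,100

Combined capital contributed = 775,966.
Pro-rata amounts: Haddad 21,832/775,966 × $94,100 = 2,647.53; Marchetti 214,789/775,966 × $94,100 = 26,047.08; Petrov 243,872/775,966 × $94,100 = 29,573.92; Chaudhri 237,023/775,966 × $94,100 = 28,743.35; Tam 58,450/775,966 × $94,100 = 7,088.13.
At nearest $100: Haddad $2,600; Marchetti $26,000; Petrov $29,600; Chaudhri $28,700; Tam $7,100. Sum = $94,000.
Difference $94,100 − $94,000 = +$100 applied to Marchetti: Marchetti becomes $26,100.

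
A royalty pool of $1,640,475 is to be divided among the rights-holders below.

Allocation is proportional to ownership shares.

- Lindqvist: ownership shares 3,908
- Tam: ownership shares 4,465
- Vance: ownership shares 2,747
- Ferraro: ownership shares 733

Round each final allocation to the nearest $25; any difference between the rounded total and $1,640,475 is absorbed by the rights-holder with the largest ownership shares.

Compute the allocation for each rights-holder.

Lindqvist: $540,875 | Tam: $617,950 | Vance: $380,200 | Ferraro: $101,450

Total ownership shares = 11,853.
Raw shares: Lindqvist 3,908/11,853 × $1,640,475 = 540,873.73; Tam 4,465/11,853 × $1,640,475 = 617,963.46; Vance 2,747/11,853 × $1,640,475 = 380,189.39; Ferraro 733/11,853 × $1,640,475 = 101,448.42.
After rounding ($25): Lindqvist $540,875; Tam $617,975; Vance $380,200; Ferraro $101,450. Sum = $1,640,500.
Difference $1,640,475 − $1,640,500 = −$25 applied to largest ownership shares (Tam): Tam becomes $617,950.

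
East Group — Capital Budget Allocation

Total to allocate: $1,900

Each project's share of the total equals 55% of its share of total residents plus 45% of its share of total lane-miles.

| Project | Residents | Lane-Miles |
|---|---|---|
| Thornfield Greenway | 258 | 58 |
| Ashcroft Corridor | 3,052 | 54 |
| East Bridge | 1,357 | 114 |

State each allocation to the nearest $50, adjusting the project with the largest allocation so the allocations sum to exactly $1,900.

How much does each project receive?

Thornfield Greenway: $300; Ashcroft Corridor: $850; East Bridge: $750

Residents total 4,667; lane-miles total 226.
Blended shares (55% residents + 45% lane-miles): Thornfield Greenway 0.1459; Ashcroft Corridor 0.4672; East Bridge 0.3869.
Proportional shares: Thornfield Greenway 277.19; Ashcroft Corridor 887.67; East Bridge 735.13.
At nearest $50: Thornfield Greenway $300; Ashcroft Corridor $900; East Bridge $750. Sum = $1,950.
Difference $1,900 − $1,950 = −$50 applied to largest allocation (Ashcroft Corridor): Ashcroft Corridor becomes $850.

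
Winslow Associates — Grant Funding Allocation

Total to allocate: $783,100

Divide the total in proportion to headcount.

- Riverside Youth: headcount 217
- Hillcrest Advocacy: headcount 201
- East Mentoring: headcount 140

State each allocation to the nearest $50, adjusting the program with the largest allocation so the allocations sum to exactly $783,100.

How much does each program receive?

Riverside Youth: $304,500 · Hillcrest Advocacy: $282,100 · East Mentoring: $196,500

Sum of headcount: 558.
Pro-rata amounts: Riverside Youth 217/558 × $783,100 = 304,538.89; Hillcrest Advocacy 201/558 × $783,100 = 282,084.41; East Mentoring 140/558 × $783,100 = 196,476.70.
Rounded to nearest $50: Riverside Youth $304,550; Hillcrest Advocacy $282,100; East Mentoring $196,500. Sum = $783,150.
Difference $783,100 − $783,150 = −$50 applied to largest allocation (Riverside Youth): Riverside Youth becomes $304,500.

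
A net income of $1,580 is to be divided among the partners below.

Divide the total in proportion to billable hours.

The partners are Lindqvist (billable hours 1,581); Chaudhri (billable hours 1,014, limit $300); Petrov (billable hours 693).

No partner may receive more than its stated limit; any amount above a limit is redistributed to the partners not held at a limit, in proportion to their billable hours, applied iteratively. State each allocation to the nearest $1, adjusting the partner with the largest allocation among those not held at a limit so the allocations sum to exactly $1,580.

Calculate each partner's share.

Combined billable hours = 3,288.
Unconstrained shares: Lindqvist 759.73; Chaudhri 487.26; Petrov 333.01.
Held at cap: Chaudhri ($300); balance $1,280 reallocated over remaining billable hours 2,274.
Remaining shares: Lindqvist 889.92 → $890; Petrov 390.08 → $390.

Lindqvist: $890; Chaudhri: $300; Petrov: $390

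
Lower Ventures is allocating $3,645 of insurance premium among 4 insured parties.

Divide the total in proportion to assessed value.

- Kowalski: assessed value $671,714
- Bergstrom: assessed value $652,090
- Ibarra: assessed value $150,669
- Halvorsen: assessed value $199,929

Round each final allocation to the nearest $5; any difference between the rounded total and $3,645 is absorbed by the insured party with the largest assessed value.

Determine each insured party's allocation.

Kowalski: $1,460 | Bergstrom: $1,420 | Ibarra: $330 | Halvorsen: $435

Total assessed value = 671,714 + 652,090 + 150,669 + 199,929 = 1,674,402.
Proportional shares: Kowalski 1,462.25; Bergstrom 1,419.53; Ibarra 327.99; Halvorsen 435.22.
Rounded to nearest $5: Kowalski $1,460; Bergstrom $1,420; Ibarra $330; Halvorsen $435. Sum = $3,645.
Sum already equals the total — no adjustment.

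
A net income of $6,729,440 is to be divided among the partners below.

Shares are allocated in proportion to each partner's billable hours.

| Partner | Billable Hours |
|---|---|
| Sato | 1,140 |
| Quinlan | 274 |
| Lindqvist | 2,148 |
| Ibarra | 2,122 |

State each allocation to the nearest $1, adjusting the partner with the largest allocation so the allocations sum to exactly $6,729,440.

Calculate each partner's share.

Billable hours total: 5,684.
Proportional shares: Sato 1,140/5,684 × $6,729,440 = 1,349,676.57; Quinlan 274/5,684 × $6,729,440 = 324,395.95; Lindqvist 2,148/5,684 × $6,729,440 = 2,543,074.79; Ibarra 2,122/5,684 × $6,729,440 = 2,512,292.70.
At nearest $1: Sato $1,349,677; Quinlan $324,396; Lindqvist $2,543,075; Ibarra $2,512,293. Sum = $6,729,441.
Difference $6,729,440 − $6,729,441 = −$1 applied to largest allocation (Lindqvist): Lindqvist becomes $2,543,074.

Sato: $1,349,677 | Quinlan: $324,396 | Lindqvist: $2,543,074 | Ibarra: $2,512,293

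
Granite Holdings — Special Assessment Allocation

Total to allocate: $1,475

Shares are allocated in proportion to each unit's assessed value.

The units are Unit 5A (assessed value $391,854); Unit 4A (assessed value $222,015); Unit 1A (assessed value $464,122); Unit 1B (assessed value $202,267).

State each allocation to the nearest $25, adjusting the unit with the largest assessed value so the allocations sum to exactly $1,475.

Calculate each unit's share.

Unit 5A: $450 | Unit 4A: $250 | Unit 1A: $550 | Unit 1B: $225

Assessed value total: 391,854 + 222,015 + 464,122 + 202,267 = 1,280,258.
Raw shares: Unit 5A 451.46; Unit 4A 255.79; Unit 1A 534.72; Unit 1B 233.03.
At nearest $25: Unit 5A $450; Unit 4A $250; Unit 1A $525; Unit 1B $225. Sum = $1,450.
Difference $1,475 − $1,450 = +$25 applied to largest assessed value (Unit 1A): Unit 1A becomes $550.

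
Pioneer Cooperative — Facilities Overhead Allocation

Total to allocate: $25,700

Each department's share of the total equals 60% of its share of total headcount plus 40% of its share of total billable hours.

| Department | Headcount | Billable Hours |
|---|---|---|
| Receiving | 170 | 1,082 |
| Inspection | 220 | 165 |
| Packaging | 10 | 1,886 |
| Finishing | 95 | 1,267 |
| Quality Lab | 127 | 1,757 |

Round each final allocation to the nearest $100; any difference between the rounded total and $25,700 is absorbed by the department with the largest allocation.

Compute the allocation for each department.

Receiving: $6,000; Inspection: $5,700; Packaging: $3,400; Finishing: $4,500; Quality Lab: $6,100

Headcount total 622; billable hours total 6,157.
Combined weights (60% headcount + 40% billable hours): Receiving 0.2343; Inspection 0.2229; Packaging 0.1322; Finishing 0.1740; Quality Lab 0.2367.
Unrounded shares: Receiving 6,021.02; Inspection 5,729.51; Packaging 3,396.86; Finishing 4,470.58; Quality Lab 6,082.02.
Rounded to nearest $100: Receiving $6,000; Inspection $5,700; Packaging $3,400; Finishing $4,500; Quality Lab $6,100. Sum = $25,700.
Rounded total matches; no reconciliation needed.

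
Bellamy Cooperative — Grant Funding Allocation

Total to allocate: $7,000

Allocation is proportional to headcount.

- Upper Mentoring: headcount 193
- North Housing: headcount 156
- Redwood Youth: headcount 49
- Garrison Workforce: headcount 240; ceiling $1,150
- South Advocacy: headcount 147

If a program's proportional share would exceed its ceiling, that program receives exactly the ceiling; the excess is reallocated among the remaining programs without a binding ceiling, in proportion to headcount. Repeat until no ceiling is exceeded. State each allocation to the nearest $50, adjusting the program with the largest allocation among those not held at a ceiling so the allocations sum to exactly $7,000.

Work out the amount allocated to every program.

Combined headcount = 785.
Unconstrained shares: Upper Mentoring 1,721.02; North Housing 1,391.08; Redwood Youth 436.94; Garrison Workforce 2,140.13; South Advocacy 1,310.83.
Cap binds for Garrison Workforce ($1,150); balance $5,850 reallocated over remaining headcount 545.
Shares after redistribution: Upper Mentoring 2,071.65 → $2,050; North Housing 1,674.50 → $1,650; Redwood Youth 525.96 → $550; South Advocacy 1,577.89 → $1,600.

Upper Mentoring: $2,050 · North Housing: $1,650 · Redwood Youth: $550 · Garrison Workforce: $1,150 · South Advocacy: $1,600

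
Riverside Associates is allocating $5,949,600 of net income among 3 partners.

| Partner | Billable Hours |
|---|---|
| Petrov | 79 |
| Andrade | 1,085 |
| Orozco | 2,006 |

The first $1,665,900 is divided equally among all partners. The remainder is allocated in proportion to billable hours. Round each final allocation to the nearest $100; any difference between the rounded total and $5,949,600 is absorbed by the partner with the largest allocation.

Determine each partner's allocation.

$1,665,900 shared equally gives $555,300 per partner.
Remainder $4,283,700 by billable hours (total 3,170): Petrov 106,754.67 → $106,800; Andrade 1,466,187.54 → $1,466,200; Orozco 2,710,757.79 → $2,710,800.
Rounding difference −$100 on remainder applied to Orozco.
Totals: Petrov $555,300 + $106,800 = $662,100; Andrade $555,300 + $1,466,200 = $2,021,500; Orozco $555,300 + $2,710,700 = $3,266,000.

Petrov: $662,100; Andrade: $2,021,500; Orozco: $3,266,000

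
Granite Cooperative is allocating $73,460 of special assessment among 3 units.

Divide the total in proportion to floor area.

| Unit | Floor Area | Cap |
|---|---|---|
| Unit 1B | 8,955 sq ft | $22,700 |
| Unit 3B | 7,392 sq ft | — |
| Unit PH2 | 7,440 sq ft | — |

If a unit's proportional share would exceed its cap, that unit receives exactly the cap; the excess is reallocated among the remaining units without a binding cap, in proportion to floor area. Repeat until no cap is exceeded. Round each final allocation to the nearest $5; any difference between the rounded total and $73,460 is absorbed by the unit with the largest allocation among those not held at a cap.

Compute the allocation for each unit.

Unit 1B: $22,700 | Unit 3B: $25,300 | Unit PH2: $25,460

Floor area total: 23,787.
Pro-rata shares before constraints: Unit 1B 27,655.20; Unit 3B 22,828.28; Unit PH2 22,976.52.
Held at cap: Unit 1B ($22,700); residual $50,760 reallocated over remaining floor area 14,832.
Remaining shares: Unit 3B 25,297.86 → $25,300; Unit PH2 25,462.14 → $25,460.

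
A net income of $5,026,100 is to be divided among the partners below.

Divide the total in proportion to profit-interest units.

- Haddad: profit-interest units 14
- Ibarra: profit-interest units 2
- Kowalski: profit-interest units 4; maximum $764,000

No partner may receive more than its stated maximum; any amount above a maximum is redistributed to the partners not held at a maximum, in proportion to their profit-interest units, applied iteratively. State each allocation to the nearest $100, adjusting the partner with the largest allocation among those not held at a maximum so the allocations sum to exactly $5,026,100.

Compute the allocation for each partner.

Combined profit-interest units = 20.
Pro-rata shares before constraints: Haddad 3,518,270.00; Ibarra 502,610.00; Kowalski 1,005,220.00.
Cap binds for Kowalski ($764,000); remaining pool $4,262,100 reallocated over remaining profit-interest units 16.
Remaining shares: Haddad 3,729,337.50 → $3,729,300; Ibarra 532,762.50 → $532,800.

Haddad: $3,729,300; Ibarra: $532,800; Kowalski: $764,000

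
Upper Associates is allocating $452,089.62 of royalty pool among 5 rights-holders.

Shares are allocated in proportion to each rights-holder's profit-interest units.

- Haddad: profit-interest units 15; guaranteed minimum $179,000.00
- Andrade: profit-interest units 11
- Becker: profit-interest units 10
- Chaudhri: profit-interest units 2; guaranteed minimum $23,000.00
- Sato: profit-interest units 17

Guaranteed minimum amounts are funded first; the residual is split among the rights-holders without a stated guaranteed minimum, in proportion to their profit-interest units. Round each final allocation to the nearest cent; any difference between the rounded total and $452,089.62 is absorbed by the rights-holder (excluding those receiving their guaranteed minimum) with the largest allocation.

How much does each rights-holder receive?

Haddad: $179,000.00; Andrade: $72,394.36; Becker: $65,813.06; Chaudhri: $23,000.00; Sato: $111,882.20

Fund the minimums — Haddad $179,000.00; Chaudhri $23,000.00. Residual $250,089.62.
Residual split over remaining profit-interest units 38: Andrade 72,394.3637 → $72,394.36; Becker 65,813.0579 → $65,813.06; Sato 111,882.1984 → $111,882.20.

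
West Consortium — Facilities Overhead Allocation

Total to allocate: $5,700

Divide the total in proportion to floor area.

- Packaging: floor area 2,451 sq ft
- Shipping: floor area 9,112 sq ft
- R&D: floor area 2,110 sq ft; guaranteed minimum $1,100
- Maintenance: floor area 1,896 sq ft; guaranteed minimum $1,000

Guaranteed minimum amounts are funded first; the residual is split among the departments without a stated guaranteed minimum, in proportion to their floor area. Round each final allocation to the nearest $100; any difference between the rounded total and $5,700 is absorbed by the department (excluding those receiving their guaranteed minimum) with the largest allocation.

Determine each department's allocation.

Fund the minimums — R&D $1,100; Maintenance $1,000. Residual $3,600.
Residual split over remaining floor area 11,563: Packaging 763.09 → $800; Shipping 2,836.91 → $2,800.

Packaging: $800 | Shipping: $2,800 | R&D: $1,100 | Maintenance: $1,000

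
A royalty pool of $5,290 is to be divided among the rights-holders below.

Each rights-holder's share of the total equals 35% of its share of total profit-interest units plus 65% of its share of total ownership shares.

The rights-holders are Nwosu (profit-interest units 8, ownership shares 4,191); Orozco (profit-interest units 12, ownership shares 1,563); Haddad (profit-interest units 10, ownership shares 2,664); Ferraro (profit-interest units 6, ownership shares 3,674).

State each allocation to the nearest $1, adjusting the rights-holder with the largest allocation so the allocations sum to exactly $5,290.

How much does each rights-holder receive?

Nwosu: $1,603 · Orozco: $1,062 · Haddad: $1,272 · Ferraro: $1,353

Profit-interest units total 36; ownership shares total 12,092.
Composite weights (35% profit-interest units + 65% ownership shares): Nwosu 0.3031; Orozco 0.2007; Haddad 0.2404; Ferraro 0.2558.
Unrounded shares: Nwosu 1,603.20; Orozco 1,061.62; Haddad 1,271.84; Ferraro 1,353.33.
At nearest $1: Nwosu $1,603; Orozco $1,062; Haddad $1,272; Ferraro $1,353. Sum = $5,290.
Sum already equals the total — no adjustment.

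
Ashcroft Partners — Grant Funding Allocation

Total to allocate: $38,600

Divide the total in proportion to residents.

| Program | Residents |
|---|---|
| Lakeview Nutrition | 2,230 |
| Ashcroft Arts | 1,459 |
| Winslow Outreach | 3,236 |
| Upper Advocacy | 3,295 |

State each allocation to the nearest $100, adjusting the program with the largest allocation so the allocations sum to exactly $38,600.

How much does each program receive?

Lakeview Nutrition: $8,400 | Ashcroft Arts: $5,500 | Winslow Outreach: $12,200 | Upper Advocacy: $12,500

Total residents = 10,220.
Proportional shares: Lakeview Nutrition 2,230/10,220 × $38,600 = 8,422.50; Ashcroft Arts 1,459/10,220 × $38,600 = 5,510.51; Winslow Outreach 3,236/10,220 × $38,600 = 12,222.07; Upper Advocacy 3,295/10,220 × $38,600 = 12,444.91.
At nearest $100: Lakeview Nutrition $8,400; Ashcroft Arts $5,500; Winslow Outreach $12,200; Upper Advocacy $12,400. Sum = $38,500.
Difference $38,600 − $38,500 = +$100 applied to largest allocation (Upper Advocacy): Upper Advocacy becomes $12,500.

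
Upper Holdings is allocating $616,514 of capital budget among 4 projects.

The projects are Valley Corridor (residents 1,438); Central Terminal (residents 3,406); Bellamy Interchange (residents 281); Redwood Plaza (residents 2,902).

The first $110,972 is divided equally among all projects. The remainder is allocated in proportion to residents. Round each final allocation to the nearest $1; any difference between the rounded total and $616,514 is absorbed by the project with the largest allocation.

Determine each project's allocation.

Valley Corridor: $118,309 | Central Terminal: $242,253 | Bellamy Interchange: $45,440 | Redwood Plaza: $210,512

Equal tier: $110,972 ÷ 4 = $27,743 apiece.
Remainder $505,542 by residents (total 8,027): Valley Corridor 90,565.52 → $90,566; Central Terminal 214,510.53 → $214,511; Bellamy Interchange 17,697.43 → $17,697; Redwood Plaza 182,768.52 → $182,769.
Rounding difference −$1 on remainder applied to Central Terminal.
Totals: Valley Corridor $27,743 + $90,566 = $118,309; Central Terminal $27,743 + $214,510 = $242,253; Bellamy Interchange $27,743 + $17,697 = $45,440; Redwood Plaza $27,743 + $182,769 = $210,512.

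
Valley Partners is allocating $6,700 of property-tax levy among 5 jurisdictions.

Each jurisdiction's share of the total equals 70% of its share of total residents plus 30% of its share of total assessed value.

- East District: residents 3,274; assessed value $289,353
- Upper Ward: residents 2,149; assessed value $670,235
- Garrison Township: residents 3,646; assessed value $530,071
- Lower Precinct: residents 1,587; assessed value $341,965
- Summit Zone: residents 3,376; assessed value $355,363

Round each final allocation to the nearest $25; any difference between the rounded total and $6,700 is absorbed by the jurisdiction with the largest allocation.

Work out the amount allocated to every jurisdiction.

East District: $1,350 · Upper Ward: $1,325 · Garrison Township: $1,725 · Lower Precinct: $850 · Summit Zone: $1,450

Totals — residents 14,032, assessed value 2,186,987.
Composite weights (70% residents + 30% assessed value): East District 0.2030; Upper Ward 0.1991; Garrison Township 0.2546; Lower Precinct 0.1261; Summit Zone 0.2172.
Pro-rata amounts: East District 1,360.23; Upper Ward 1,334.27; Garrison Township 1,705.80; Lower Precinct 844.72; Summit Zone 1,454.99.
Rounded to nearest $25: East District $1,350; Upper Ward $1,325; Garrison Township $1,700; Lower Precinct $850; Summit Zone $1,450. Sum = $6,675.
Difference $6,700 − $6,675 = +$25 applied to largest allocation (Garrison Township): Garrison Township becomes $1,725.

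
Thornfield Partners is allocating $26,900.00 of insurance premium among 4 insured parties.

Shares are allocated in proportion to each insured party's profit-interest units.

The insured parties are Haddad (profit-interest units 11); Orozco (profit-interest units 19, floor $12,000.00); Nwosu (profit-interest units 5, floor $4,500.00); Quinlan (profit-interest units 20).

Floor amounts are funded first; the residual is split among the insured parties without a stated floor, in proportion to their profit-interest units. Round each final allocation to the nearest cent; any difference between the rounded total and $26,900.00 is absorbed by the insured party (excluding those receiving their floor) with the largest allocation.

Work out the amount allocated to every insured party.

Haddad: $3,690.32 · Orozco: $12,000.00 · Nwosu: $4,500.00 · Quinlan: $6,709.68

Minimums first: Orozco $12,000.00; Nwosu $4,500.00. Balance $10,400.00.
Balance split over remaining profit-interest units 31: Haddad 3,690.3226 → $3,690.32; Quinlan 6,709.6774 → $6,709.68.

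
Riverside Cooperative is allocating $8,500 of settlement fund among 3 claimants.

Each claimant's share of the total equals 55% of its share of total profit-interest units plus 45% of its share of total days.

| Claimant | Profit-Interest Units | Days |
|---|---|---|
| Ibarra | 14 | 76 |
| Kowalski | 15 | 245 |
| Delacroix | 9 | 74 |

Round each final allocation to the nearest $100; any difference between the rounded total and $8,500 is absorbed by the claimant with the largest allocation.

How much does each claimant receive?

Ibarra: $2,500 | Kowalski: $4,200 | Delacroix: $1,800

Profit-interest units total 38; days total 395.
Blended shares (55% profit-interest units + 45% days): Ibarra 0.2892; Kowalski 0.4962; Delacroix 0.2146.
Unrounded shares: Ibarra 2,458.32; Kowalski 4,217.86; Delacroix 1,823.82.
After rounding ($100): Ibarra $2,500; Kowalski $4,200; Delacroix $1,800. Sum = $8,500.
No rounding difference to absorb.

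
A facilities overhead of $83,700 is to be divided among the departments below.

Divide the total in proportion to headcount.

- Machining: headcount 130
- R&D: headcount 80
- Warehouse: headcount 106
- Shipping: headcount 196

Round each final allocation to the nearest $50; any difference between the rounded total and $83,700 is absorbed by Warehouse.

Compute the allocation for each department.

Combined headcount = 512.
Unrounded shares: Machining 130/512 × $83,700 = 21,251.95; R&D 80/512 × $83,700 = 13,078.12; Warehouse 106/512 × $83,700 = 17,328.52; Shipping 196/512 × $83,700 = 32,041.41.
After rounding ($50): Machining $21,250; R&D $13,100; Warehouse $17,350; Shipping $32,050. Sum = $83,750.
Difference $83,700 − $83,750 = −$50 applied to Warehouse: Warehouse becomes $17,300.

Machining: $21,250 | R&D: $13,100 | Warehouse: $17,300 | Shipping: $32,050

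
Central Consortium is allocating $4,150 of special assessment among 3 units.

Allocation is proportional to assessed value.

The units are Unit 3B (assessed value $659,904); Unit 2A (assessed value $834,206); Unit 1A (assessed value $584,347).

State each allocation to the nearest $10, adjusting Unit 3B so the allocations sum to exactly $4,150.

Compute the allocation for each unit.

Sum of assessed value: 2,078,457.
Raw shares: Unit 3B 659,904/2,078,457 × $4,150 = 1,317.61; Unit 2A 834,206/2,078,457 × $4,150 = 1,665.64; Unit 1A 584,347/2,078,457 × $4,150 = 1,166.75.
After rounding ($10): Unit 3B $1,320; Unit 2A $1,670; Unit 1A $1,170. Sum = $4,160.
Difference $4,150 − $4,160 = −$10 applied to Unit 3B: Unit 3B becomes $1,310.

Unit 3B: $1,310 | Unit 2A: $1,670 | Unit 1A: $1,170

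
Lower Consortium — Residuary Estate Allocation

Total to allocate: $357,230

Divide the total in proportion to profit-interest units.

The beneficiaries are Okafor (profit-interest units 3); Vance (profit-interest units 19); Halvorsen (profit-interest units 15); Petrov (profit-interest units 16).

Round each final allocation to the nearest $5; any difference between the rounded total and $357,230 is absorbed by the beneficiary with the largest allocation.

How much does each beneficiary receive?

Okafor: $20,220 | Vance: $128,060 | Halvorsen: $101,105 | Petrov: $107,845

Total profit-interest units = 53.
Proportional shares: Okafor 3/53 × $357,230 = 20,220.57; Vance 19/53 × $357,230 = 128,063.58; Halvorsen 15/53 × $357,230 = 101,102.83; Petrov 16/53 × $357,230 = 107,843.02.
Rounded to nearest $5: Okafor $20,220; Vance $128,065; Halvorsen $101,105; Petrov $107,845. Sum = $357,235.
Difference $357,230 − $357,235 = −$5 applied to largest allocation (Vance): Vance becomes $128,060.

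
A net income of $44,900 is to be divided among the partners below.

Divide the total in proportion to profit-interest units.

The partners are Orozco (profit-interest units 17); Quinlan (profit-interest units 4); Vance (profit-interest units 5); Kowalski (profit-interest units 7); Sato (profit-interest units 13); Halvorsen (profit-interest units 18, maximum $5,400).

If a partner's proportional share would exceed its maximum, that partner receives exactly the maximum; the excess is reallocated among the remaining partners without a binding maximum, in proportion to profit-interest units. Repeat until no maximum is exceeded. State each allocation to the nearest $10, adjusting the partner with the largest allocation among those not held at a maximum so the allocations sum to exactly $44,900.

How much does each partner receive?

Profit-interest units total: 64.
Pro-rata shares before constraints: Orozco 11,926.56; Quinlan 2,806.25; Vance 3,507.81; Kowalski 4,910.94; Sato 9,120.31; Halvorsen 12,628.12.
Held at cap: Halvorsen ($5,400); remaining pool $39,500 reallocated over remaining profit-interest units 46.
Remaining shares: Orozco 14,597.83 → $14,600; Quinlan 3,434.78 → $3,430; Vance 4,293.48 → $4,290; Kowalski 6,010.87 → $6,010; Sato 11,163.04 → $11,160.
Rounding difference +$10 applied to Orozco → $14,610.

Orozco: $14,610 | Quinlan: $3,430 | Vance: $4,290 | Kowalski: $6,010 | Sato: $11,160 | Halvorsen: $5,400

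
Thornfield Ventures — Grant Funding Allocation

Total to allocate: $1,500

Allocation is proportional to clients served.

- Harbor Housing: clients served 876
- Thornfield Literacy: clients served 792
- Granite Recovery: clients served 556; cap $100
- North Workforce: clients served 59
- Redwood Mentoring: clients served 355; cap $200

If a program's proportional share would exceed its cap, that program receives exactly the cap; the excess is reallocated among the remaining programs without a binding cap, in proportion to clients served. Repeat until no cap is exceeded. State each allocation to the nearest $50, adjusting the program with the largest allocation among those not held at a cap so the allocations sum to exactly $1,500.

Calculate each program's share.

Sum of clients served: 2,638.
Proportional shares (ignoring caps): Harbor Housing 498.10; Thornfield Literacy 450.34; Granite Recovery 316.15; North Workforce 33.55; Redwood Mentoring 201.86.
Held at cap: Granite Recovery ($100), Redwood Mentoring ($200); balance $1,200 reallocated over remaining clients served 1,727.
Redistributed shares: Harbor Housing 608.69 → $600; Thornfield Literacy 550.32 → $550; North Workforce 41.00 → $50.

Harbor Housing: $600 · Thornfield Literacy: $550 · Granite Recovery: $100 · North Workforce: $50 · Redwood Mentoring: $200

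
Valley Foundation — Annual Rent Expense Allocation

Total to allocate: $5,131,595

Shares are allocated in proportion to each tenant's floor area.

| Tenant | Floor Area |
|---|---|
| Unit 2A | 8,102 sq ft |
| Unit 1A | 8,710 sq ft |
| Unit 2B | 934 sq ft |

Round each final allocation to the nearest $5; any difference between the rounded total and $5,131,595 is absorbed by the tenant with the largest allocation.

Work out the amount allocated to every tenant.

Floor area total: 17,746.
Raw shares: Unit 2A 8,102/17,746 × $5,131,595 = 2,342,848.12; Unit 1A 8,710/17,746 × $5,131,595 = 2,518,662.94; Unit 2B 934/17,746 × $5,131,595 = 270,083.95.
Rounded to nearest $5: Unit 2A $2,342,850; Unit 1A $2,518,665; Unit 2B $270,085. Sum = $5,131,600.
Difference $5,131,595 − $5,131,600 = −$5 applied to largest allocation (Unit 1A): Unit 1A becomes $2,518,660.

Unit 2A: $2,342,850 · Unit 1A: $2,518,660 · Unit 2B: $270,085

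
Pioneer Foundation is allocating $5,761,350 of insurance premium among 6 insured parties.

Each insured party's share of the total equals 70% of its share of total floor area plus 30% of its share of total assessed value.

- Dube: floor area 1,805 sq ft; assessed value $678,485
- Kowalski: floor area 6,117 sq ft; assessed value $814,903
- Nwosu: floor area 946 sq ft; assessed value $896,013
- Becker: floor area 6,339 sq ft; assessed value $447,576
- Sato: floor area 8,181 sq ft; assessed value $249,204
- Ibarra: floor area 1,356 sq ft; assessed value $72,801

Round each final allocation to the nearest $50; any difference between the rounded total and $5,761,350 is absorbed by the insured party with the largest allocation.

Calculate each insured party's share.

Totals — floor area 24,744, assessed value 3,158,982.
Blended shares (70% floor area + 30% assessed value): Dube 0.1155; Kowalski 0.2504; Nwosu 0.1119; Becker 0.2218; Sato 0.2551; Ibarra 0.0453.
Unrounded shares: Dube 665,417.34; Kowalski 1,442,856.08; Nwosu 644,429.93; Becker 1,278,059.90; Sato 1,469,744.33; Ibarra 260,842.41.
Rounded to nearest $50: Dube $665,400; Kowalski $1,442,850; Nwosu $644,450; Becker $1,278,050; Sato $1,469,750; Ibarra $260,850. Sum = $5,761,350.
Rounded total matches; no reconciliation needed.

Dube: $665,400; Kowalski: $1,442,850; Nwosu: $644,450; Becker: $1,278,050; Sato: $1,469,750; Ibarra: $260,850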